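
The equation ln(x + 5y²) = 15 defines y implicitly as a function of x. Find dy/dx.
Apply d/dx to both sides, remembering that y depends on x. Each occurrence of y therefore brings in a y' = dy/dx via the chain rule.

With F(x, y) equal to the left-hand side minus the right, differentiate F term by term:
  d/dx[ln(x + 5y^2)] = (10y·y' + 1)/(x + 5y^2)
  d/dx[-15] = 0
Adding these up, d/dx[F] = 0 becomes
  (1/(x + 5y^2)) + (10y/(x + 5y^2))·y' = 0,
so isolating y',
  dy/dx = -(1/(x + 5y^2))/(10y/(x + 5y^2)) = -1/(10y)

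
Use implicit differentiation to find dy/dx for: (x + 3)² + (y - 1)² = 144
Apply d/dx to both sides, remembering that y depends on x. Each occurrence of y therefore brings in a y' = dy/dx via the chain rule.

With F(x, y) equal to the left-hand side minus the right, differentiate F term by term:
  d/dx[(x + 3)^2] = 2x + 6
  d/dx[(y - 1)^2] = 2·y'(y - 1)
  d/dx[-144] = 0
Adding these up, d/dx[F] = 0 becomes
  (2x + 6) + (2y - 2)·y' = 0,
so isolating y',
  dy/dx = -(2x + 6)/(2y - 2) = (-x - 3)/(y - 1)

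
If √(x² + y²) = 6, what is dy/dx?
Take d/dx of both sides. Since y is implicitly a function of x, the chain rule attaches a y' = dy/dx factor whenever we differentiate through y.

Set F(x, y) = (left side) − (right side), so the curve is F = 0. Differentiating each term of F:
  d/dx[√(x^2 + y^2)] = (x + y·y')/√(x^2 + y^2)
  d/dx[-6] = 0

Collecting, the y'-free part is the partial derivative in x and the y' coefficient is the partial derivative in y:
  ∂F/∂x = x/√(x^2 + y^2)
  ∂F/∂y = y/√(x^2 + y^2)

so d/dx[F(x, y(x))] = ∂F/∂x + (∂F/∂y)·y' = 0. Rearranging,
  dy/dx = -(∂F/∂x)/(∂F/∂y) = -(x/√(x^2 + y^2))/(y/√(x^2 + y^2)) = -x/y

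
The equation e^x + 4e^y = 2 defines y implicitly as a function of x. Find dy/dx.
Differentiate the relation implicitly: treat y = y(x) and apply the chain rule, so every y-derivative picks up a y' = dy/dx factor.

With everything moved to the left-hand side, differentiate term by term:
  d/dx[e^(x)] = e^(x)
  d/dx[4e^(y)] = 4·y'·e^(y)
  d/dx[-2] = 0

Separating the contributions that come from x directly and those that come through y:
  without y':      e^(x)
  multiplying y':  4e^(y)

so (e^(x)) + (4e^(y))·y' = 0, and therefore
  dy/dx = -(e^(x))/(4e^(y)) = -e^(x - y)/4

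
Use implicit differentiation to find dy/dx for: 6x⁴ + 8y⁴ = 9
Take d/dx of both sides. Since y is implicitly a function of x, the chain rule attaches a y' = dy/dx factor whenever we differentiate through y.

Set F(x, y) = (left side) − (right side), so the curve is F = 0. Differentiating each term of F:
  d/dx[6x^4] = 24x^3
  d/dx[8y^4] = 32y^3·y'
  d/dx[-9] = 0

Collecting, the y'-free part is the partial derivative in x and the y' coefficient is the partial derivative in y:
  ∂F/∂x = 24x^3
  ∂F/∂y = 32y^3

so d/dx[F(x, y(x))] = ∂F/∂x + (∂F/∂y)·y' = 0. Rearranging,
  dy/dx = -(∂F/∂x)/(∂F/∂y) = -(24x^3)/(32y^3) = -3x^3/(4y^3)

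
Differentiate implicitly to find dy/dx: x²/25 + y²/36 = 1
Take d/dx of both sides. Since y is implicitly a function of x, the chain rule attaches a y' = dy/dx factor whenever we differentiate through y.

Set F(x, y) = (left side) − (right side), so the curve is F = 0. Differentiating each term of F:
  d/dx[x^2/25] = 2x/25
  d/dx[y^2/36] = y·y'/18
  d/dx[-1] = 0

Collecting, the y'-free part is the partial derivative in x and the y' coefficient is the partial derivative in y:
  ∂F/∂x = 2x/25
  ∂F/∂y = y/18

so d/dx[F(x, y(x))] = ∂F/∂x + (∂F/∂y)·y' = 0. Rearranging,
  dy/dx = -(∂F/∂x)/(∂F/∂y) = -(2x/25)/(y/18) = -36x/(25y)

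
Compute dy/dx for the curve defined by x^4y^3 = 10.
Take d/dx of both sides. Since y is implicitly a function of x, the chain rule attaches a y' = dy/dx factor whenever we differentiate through y.

Set F(x, y) = (left side) − (right side), so the curve is F = 0. Differentiating each term of F:
  d/dx[x^4y^3] = 3x^4y^2·y' + 4x^3y^3
  d/dx[-10] = 0

Collecting, the y'-free part is the partial derivative in x and the y' coefficient is the partial derivative in y:
  ∂F/∂x = 4x^3y^3
  ∂F/∂y = 3x^4y^2

so d/dx[F(x, y(x))] = ∂F/∂x + (∂F/∂y)·y' = 0. Rearranging,
  dy/dx = -(∂F/∂x)/(∂F/∂y) = -(4x^3y^3)/(3x^4y^2) = -4y/(3x)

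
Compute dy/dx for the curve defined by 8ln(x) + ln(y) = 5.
Differentiate both sides with respect to x, treating y as y(x). By the chain rule, any term containing y contributes a factor of y' = dy/dx when we differentiate it.

Move every term to one side and write the relation as F(x, y) = 0. Term by term,
  d/dx[8ln(x)] = 8/x
  d/dx[ln(y)] = y'/y
  d/dx[-5] = 0

The pieces without y' make up ∂F/∂x and the coefficient of y' is ∂F/∂y:
  ∂F/∂x = 8/x,
  ∂F/∂y = 1/y.

Since d/dx[F] = ∂F/∂x + (∂F/∂y)·y' = 0, solve for y':
  (∂F/∂y)·y' = -∂F/∂x
  dy/dx = -(∂F/∂x)/(∂F/∂y) = -(8/x)/(1/y) = -8y/x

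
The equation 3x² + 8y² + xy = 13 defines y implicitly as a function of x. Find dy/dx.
Take d/dx of both sides. Since y is implicitly a function of x, the chain rule attaches a y' = dy/dx factor whenever we differentiate through y.

Set F(x, y) = (left side) − (right side), so the curve is F = 0. Differentiating each term of F:
  d/dx[3x^2] = 6x
  d/dx[xy] = x·y' + y
  d/dx[8y^2] = 16y·y'
  d/dx[-13] = 0

Collecting, the y'-free part is the partial derivative in x and the y' coefficient is the partial derivative in y:
  ∂F/∂x = 6x + y
  ∂F/∂y = x + 16y

so d/dx[F(x, y(x))] = ∂F/∂x + (∂F/∂y)·y' = 0. Rearranging,
  dy/dx = -(∂F/∂x)/(∂F/∂y) = -(6x + y)/(x + 16y) = (-6x - y)/(x + 16y)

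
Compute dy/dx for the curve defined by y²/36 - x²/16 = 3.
Apply d/dx to both sides, remembering that y depends on x. Each occurrence of y therefore brings in a y' = dy/dx via the chain rule.

With F(x, y) equal to the left-hand side minus the right, differentiate F term by term:
  d/dx[-x^2/16] = -x/8
  d/dx[y^2/36] = y·y'/18
  d/dx[-3] = 0
Adding these up, d/dx[F] = 0 becomes
  (-x/8) + (y/18)·y' = 0,
so isolating y',
  dy/dx = -(-x/8)/(y/18) = 9x/(4y)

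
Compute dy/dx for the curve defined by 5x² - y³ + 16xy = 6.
Take d/dx of both sides. Since y is implicitly a function of x, the chain rule attaches a y' = dy/dx factor whenever we differentiate through y.

Set F(x, y) = (left side) − (right side), so the curve is F = 0. Differentiating each term of F:
  d/dx[5x^2] = 10x
  d/dx[16xy] = 16x·y' + 16y
  d/dx[-y^3] = -3y^2·y'
  d/dx[-6] = 0

Collecting, the y'-free part is the partial derivative in x and the y' coefficient is the partial derivative in y:
  ∂F/∂x = 10x + 16y
  ∂F/∂y = 16x - 3y^2

so d/dx[F(x, y(x))] = ∂F/∂x + (∂F/∂y)·y' = 0. Rearranging,
  dy/dx = -(∂F/∂x)/(∂F/∂y) = -(10x + 16y)/(16x - 3y^2) = 2(-5x - 8y)/(16x - 3y^2)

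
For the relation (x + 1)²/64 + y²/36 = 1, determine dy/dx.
Differentiate both sides with respect to x, treating y as y(x). By the chain rule, any term containing y contributes a factor of y' = dy/dx when we differentiate it.

Move every term to one side and write the relation as F(x, y) = 0. Term by term,
  d/dx[y^2/36] = y·y'/18
  d/dx[(x + 1)^2/64] = x/32 + 1/32
  d/dx[-1] = 0

The pieces without y' make up ∂F/∂x and the coefficient of y' is ∂F/∂y:
  ∂F/∂x = x/32 + 1/32,
  ∂F/∂y = y/18.

Since d/dx[F] = ∂F/∂x + (∂F/∂y)·y' = 0, solve for y':
  (∂F/∂y)·y' = -∂F/∂x
  dy/dx = -(∂F/∂x)/(∂F/∂y) = -(x/32 + 1/32)/(y/18)
        = -((x + 1)/32)/(y/18) = 9(-x - 1)/(16y)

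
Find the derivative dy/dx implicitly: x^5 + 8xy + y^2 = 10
Differentiate both sides with respect to x, treating y as y(x). By the chain rule, any term containing y contributes a factor of y' = dy/dx when we differentiate it.

Move every term to one side and write the relation as F(x, y) = 0. Term by term,
  d/dx[x^5] = 5x^4
  d/dx[8xy] = 8x·y' + 8y
  d/dx[y^2] = 2y·y'
  d/dx[-10] = 0

The pieces without y' make up ∂F/∂x and the coefficient of y' is ∂F/∂y:
  ∂F/∂x = 5x^4 + 8y,
  ∂F/∂y = 8x + 2y.

Since d/dx[F] = ∂F/∂x + (∂F/∂y)·y' = 0, solve for y':
  (∂F/∂y)·y' = -∂F/∂x
  dy/dx = -(∂F/∂x)/(∂F/∂y) = -(5x^4 + 8y)/(8x + 2y) = (-5x^4 - 8y)/(2(4x + y))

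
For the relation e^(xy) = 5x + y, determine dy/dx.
Take d/dx of both sides. Since y is implicitly a function of x, the chain rule attaches a y' = dy/dx factor whenever we differentiate through y.

Set F(x, y) = (left side) − (right side), so the curve is F = 0. Differentiating each term of F:
  d/dx[-5x] = -5
  d/dx[-y] = -y'
  d/dx[e^(xy)] = (x·y' + y)·e^(xy)

Collecting, the y'-free part is the partial derivative in x and the y' coefficient is the partial derivative in y:
  ∂F/∂x = y·e^(xy) - 5
  ∂F/∂y = x·e^(xy) - 1

so d/dx[F(x, y(x))] = ∂F/∂x + (∂F/∂y)·y' = 0. Rearranging,
  dy/dx = -(∂F/∂x)/(∂F/∂y) = -(y·e^(xy) - 5)/(x·e^(xy) - 1) = (-y·e^(xy) + 5)/(x·e^(xy) - 1)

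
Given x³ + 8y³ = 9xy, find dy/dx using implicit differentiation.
Take d/dx of both sides. Since y is implicitly a function of x, the chain rule attaches a y' = dy/dx factor whenever we differentiate through y.

Set F(x, y) = (left side) − (right side), so the curve is F = 0. Differentiating each term of F:
  d/dx[x^3] = 3x^2
  d/dx[-9xy] = -9x·y' - 9y
  d/dx[8y^3] = 24y^2·y'

Collecting, the y'-free part is the partial derivative in x and the y' coefficient is the partial derivative in y:
  ∂F/∂x = 3x^2 - 9y
  ∂F/∂y = -9x + 24y^2

so d/dx[F(x, y(x))] = ∂F/∂x + (∂F/∂y)·y' = 0. Rearranging,
  dy/dx = -(∂F/∂x)/(∂F/∂y) = -(3x^2 - 9y)/(-9x + 24y^2) = (x^2 - 3y)/(3x - 8y^2)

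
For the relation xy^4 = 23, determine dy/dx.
Differentiate the relation implicitly: treat y = y(x) and apply the chain rule, so every y-derivative picks up a y' = dy/dx factor.

With everything moved to the left-hand side, differentiate term by term:
  d/dx[xy^4] = 4xy^3·y' + y^4
  d/dx[-23] = 0

Separating the contributions that come from x directly and those that come through y:
  without y':      y^4
  multiplying y':  4xy^3

so (y^4) + (4xy^3)·y' = 0, and therefore
  dy/dx = -(y^4)/(4xy^3) = -y/(4x)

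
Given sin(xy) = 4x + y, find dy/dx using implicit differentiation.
Differentiate the relation implicitly: treat y = y(x) and apply the chain rule, so every y-derivative picks up a y' = dy/dx factor.

With everything moved to the left-hand side, differentiate term by term:
  d/dx[-4x] = -4
  d/dx[-y] = -y'
  d/dx[sin(xy)] = (x·y' + y)·cos(xy)

Separating the contributions that come from x directly and those that come through y:
  without y':      y·cos(xy) - 4
  multiplying y':  x·cos(xy) - 1

so (y·cos(xy) - 4) + (x·cos(xy) - 1)·y' = 0, and therefore
  dy/dx = -(y·cos(xy) - 4)/(x·cos(xy) - 1) = (-y·cos(xy) + 4)/(x·cos(xy) - 1)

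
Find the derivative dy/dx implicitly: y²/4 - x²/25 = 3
Differentiate the relation implicitly: treat y = y(x) and apply the chain rule, so every y-derivative picks up a y' = dy/dx factor.

With everything moved to the left-hand side, differentiate term by term:
  d/dx[-x^2/25] = -2x/25
  d/dx[y^2/4] = y·y'/2
  d/dx[-3] = 0

Separating the contributions that come from x directly and those that come through y:
  without y':      -2x/25
  multiplying y':  y/2

so (-2x/25) + (y/2)·y' = 0, and therefore
  dy/dx = -(-2x/25)/(y/2) = 4x/(25y)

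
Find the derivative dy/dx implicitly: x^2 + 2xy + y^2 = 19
Differentiate the relation implicitly: treat y = y(x) and apply the chain rule, so every y-derivative picks up a y' = dy/dx factor.

With everything moved to the left-hand side, differentiate term by term:
  d/dx[x^2] = 2x
  d/dx[2xy] = 2x·y' + 2y
  d/dx[y^2] = 2y·y'
  d/dx[-19] = 0

Separating the contributions that come from x directly and those that come through y:
  without y':      2x + 2y
  multiplying y':  2x + 2y

so (2x + 2y) + (2x + 2y)·y' = 0, and therefore
  dy/dx = -(2x + 2y)/(2x + 2y) = -1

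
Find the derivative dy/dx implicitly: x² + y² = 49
Differentiate both sides with respect to x, treating y as y(x). By the chain rule, any term containing y contributes a factor of y' = dy/dx when we differentiate it.

Move every term to one side and write the relation as F(x, y) = 0. Term by term,
  d/dx[x^2] = 2x
  d/dx[y^2] = 2y·y'
  d/dx[-49] = 0

The pieces without y' make up ∂F/∂x and the coefficient of y' is ∂F/∂y:
  ∂F/∂x = 2x,
  ∂F/∂y = 2y.

Since d/dx[F] = ∂F/∂x + (∂F/∂y)·y' = 0, solve for y':
  (∂F/∂y)·y' = -∂F/∂x
  dy/dx = -(∂F/∂x)/(∂F/∂y) = -(2x)/(2y) = -x/y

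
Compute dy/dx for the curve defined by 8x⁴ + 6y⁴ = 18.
Apply d/dx to both sides, remembering that y depends on x. Each occurrence of y therefore brings in a y' = dy/dx via the chain rule.

With F(x, y) equal to the left-hand side minus the right, differentiate F term by term:
  d/dx[8x^4] = 32x^3
  d/dx[6y^4] = 24y^3·y'
  d/dx[-18] = 0
Adding these up, d/dx[F] = 0 becomes
  (32x^3) + (24y^3)·y' = 0,
so isolating y',
  dy/dx = -(32x^3)/(24y^3) = -4x^3/(3y^3)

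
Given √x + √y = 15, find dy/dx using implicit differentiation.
Differentiate the relation implicitly: treat y = y(x) and apply the chain rule, so every y-derivative picks up a y' = dy/dx factor.

With everything moved to the left-hand side, differentiate term by term:
  d/dx[√(x)] = 1/(2√(x))
  d/dx[√(y)] = y'/(2√(y))
  d/dx[-15] = 0

Separating the contributions that come from x directly and those that come through y:
  without y':      1/(2√(x))
  multiplying y':  1/(2√(y))

so (1/(2√(x))) + (1/(2√(y)))·y' = 0, and therefore
  dy/dx = -(1/(2√(x)))/(1/(2√(y))) = -√(y)/√(x)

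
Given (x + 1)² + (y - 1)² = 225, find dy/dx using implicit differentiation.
Differentiate the relation implicitly: treat y = y(x) and apply the chain rule, so every y-derivative picks up a y' = dy/dx factor.

With everything moved to the left-hand side, differentiate term by term:
  d/dx[(x + 1)^2] = 2x + 2
  d/dx[(y - 1)^2] = 2·y'(y - 1)
  d/dx[-225] = 0

Separating the contributions that come from x directly and those that come through y:
  without y':      2x + 2
  multiplying y':  2y - 2

so (2x + 2) + (2y - 2)·y' = 0, and therefore
  dy/dx = -(2x + 2)/(2y - 2) = (-x - 1)/(y - 1)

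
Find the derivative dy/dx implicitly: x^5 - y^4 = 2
Apply d/dx to both sides, remembering that y depends on x. Each occurrence of y therefore brings in a y' = dy/dx via the chain rule.

With F(x, y) equal to the left-hand side minus the right, differentiate F term by term:
  d/dx[x^5] = 5x^4
  d/dx[-y^4] = -4y^3·y'
  d/dx[-2] = 0
Adding these up, d/dx[F] = 0 becomes
  (5x^4) + (-4y^3)·y' = 0,
so isolating y',
  dy/dx = -(5x^4)/(-4y^3) = 5x^4/(4y^3)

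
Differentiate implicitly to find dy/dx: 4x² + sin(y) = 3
Apply d/dx to both sides, remembering that y depends on x. Each occurrence of y therefore brings in a y' = dy/dx via the chain rule.

With F(x, y) equal to the left-hand side minus the right, differentiate F term by term:
  d/dx[4x^2] = 8x
  d/dx[sin(y)] = y'·cos(y)
  d/dx[-3] = 0
Adding these up, d/dx[F] = 0 becomes
  (8x) + (cos(y))·y' = 0,
so isolating y',
  dy/dx = -(8x)/(cos(y)) = -8x/cos(y)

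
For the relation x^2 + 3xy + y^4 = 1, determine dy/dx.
Apply d/dx to both sides, remembering that y depends on x. Each occurrence of y therefore brings in a y' = dy/dx via the chain rule.

With F(x, y) equal to the left-hand side minus the right, differentiate F term by term:
  d/dx[x^2] = 2x
  d/dx[3xy] = 3x·y' + 3y
  d/dx[y^4] = 4y^3·y'
  d/dx[-1] = 0
Adding these up, d/dx[F] = 0 becomes
  (2x + 3y) + (3x + 4y^3)·y' = 0,
so isolating y',
  dy/dx = -(2x + 3y)/(3x + 4y^3) = (-2x - 3y)/(3x + 4y^3)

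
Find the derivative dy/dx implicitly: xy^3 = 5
Apply d/dx to both sides, remembering that y depends on x. Each occurrence of y therefore brings in a y' = dy/dx via the chain rule.

With F(x, y) equal to the left-hand side minus the right, differentiate F term by term:
  d/dx[xy^3] = 3xy^2·y' + y^3
  d/dx[-5] = 0
Adding these up, d/dx[F] = 0 becomes
  (y^3) + (3xy^2)·y' = 0,
so isolating y',
  dy/dx = -(y^3)/(3xy^2) = -y/(3x)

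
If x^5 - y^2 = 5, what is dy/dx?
Differentiate the relation implicitly: treat y = y(x) and apply the chain rule, so every y-derivative picks up a y' = dy/dx factor.

With everything moved to the left-hand side, differentiate term by term:
  d/dx[x^5] = 5x^4
  d/dx[-y^2] = -2y·y'
  d/dx[-5] = 0

Separating the contributions that come from x directly and those that come through y:
  without y':      5x^4
  multiplying y':  -2y

so (5x^4) + (-2y)·y' = 0, and therefore
  dy/dx = -(5x^4)/(-2y) = 5x^4/(2y)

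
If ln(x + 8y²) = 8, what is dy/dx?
Take d/dx of both sides. Since y is implicitly a function of x, the chain rule attaches a y' = dy/dx factor whenever we differentiate through y.

Set F(x, y) = (left side) − (right side), so the curve is F = 0. Differentiating each term of F:
  d/dx[ln(x + 8y^2)] = (16y·y' + 1)/(x + 8y^2)
  d/dx[-8] = 0

Collecting, the y'-free part is the partial derivative in x and the y' coefficient is the partial derivative in y:
  ∂F/∂x = 1/(x + 8y^2)
  ∂F/∂y = 16y/(x + 8y^2)

so d/dx[F(x, y(x))] = ∂F/∂x + (∂F/∂y)·y' = 0. Rearranging,
  dy/dx = -(∂F/∂x)/(∂F/∂y) = -(1/(x + 8y^2))/(16y/(x + 8y^2)) = -1/(16y)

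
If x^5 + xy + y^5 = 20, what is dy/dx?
Take d/dx of both sides. Since y is implicitly a function of x, the chain rule attaches a y' = dy/dx factor whenever we differentiate through y.

Set F(x, y) = (left side) − (right side), so the curve is F = 0. Differentiating each term of F:
  d/dx[x^5] = 5x^4
  d/dx[xy] = x·y' + y
  d/dx[y^5] = 5y^4·y'
  d/dx[-20] = 0

Collecting, the y'-free part is the partial derivative in x and the y' coefficient is the partial derivative in y:
  ∂F/∂x = 5x^4 + y
  ∂F/∂y = x + 5y^4

so d/dx[F(x, y(x))] = ∂F/∂x + (∂F/∂y)·y' = 0. Rearranging,
  dy/dx = -(∂F/∂x)/(∂F/∂y) = -(5x^4 + y)/(x + 5y^4) = (-5x^4 - y)/(x + 5y^4)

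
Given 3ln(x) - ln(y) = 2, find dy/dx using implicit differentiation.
Differentiate the relation implicitly: treat y = y(x) and apply the chain rule, so every y-derivative picks up a y' = dy/dx factor.

With everything moved to the left-hand side, differentiate term by term:
  d/dx[3ln(x)] = 3/x
  d/dx[-ln(y)] = -y'/y
  d/dx[-2] = 0

Separating the contributions that come from x directly and those that come through y:
  without y':      3/x
  multiplying y':  -1/y

so (3/x) + (-1/y)·y' = 0, and therefore
  dy/dx = -(3/x)/(-1/y) = 3y/x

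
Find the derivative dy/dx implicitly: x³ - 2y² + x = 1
Take d/dx of both sides. Since y is implicitly a function of x, the chain rule attaches a y' = dy/dx factor whenever we differentiate through y.

Set F(x, y) = (left side) − (right side), so the curve is F = 0. Differentiating each term of F:
  d/dx[x^3] = 3x^2
  d/dx[x] = 1
  d/dx[-2y^2] = -4y·y'
  d/dx[-1] = 0

Collecting, the y'-free part is the partial derivative in x and the y' coefficient is the partial derivative in y:
  ∂F/∂x = 3x^2 + 1
  ∂F/∂y = -4y

so d/dx[F(x, y(x))] = ∂F/∂x + (∂F/∂y)·y' = 0. Rearranging,
  dy/dx = -(∂F/∂x)/(∂F/∂y) = -(3x^2 + 1)/(-4y) = (3x^2 + 1)/(4y)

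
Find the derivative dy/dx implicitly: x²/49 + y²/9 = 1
Take d/dx of both sides. Since y is implicitly a function of x, the chain rule attaches a y' = dy/dx factor whenever we differentiate through y.

Set F(x, y) = (left side) − (right side), so the curve is F = 0. Differentiating each term of F:
  d/dx[x^2/49] = 2x/49
  d/dx[y^2/9] = 2y·y'/9
  d/dx[-1] = 0

Collecting, the y'-free part is the partial derivative in x and the y' coefficient is the partial derivative in y:
  ∂F/∂x = 2x/49
  ∂F/∂y = 2y/9

so d/dx[F(x, y(x))] = ∂F/∂x + (∂F/∂y)·y' = 0. Rearranging,
  dy/dx = -(∂F/∂x)/(∂F/∂y) = -(2x/49)/(2y/9) = -9x/(49y)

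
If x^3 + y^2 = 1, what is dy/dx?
Take d/dx of both sides. Since y is implicitly a function of x, the chain rule attaches a y' = dy/dx factor whenever we differentiate through y.

Set F(x, y) = (left side) − (right side), so the curve is F = 0. Differentiating each term of F:
  d/dx[x^3] = 3x^2
  d/dx[y^2] = 2y·y'
  d/dx[-1] = 0

Collecting, the y'-free part is the partial derivative in x and the y' coefficient is the partial derivative in y:
  ∂F/∂x = 3x^2
  ∂F/∂y = 2y

so d/dx[F(x, y(x))] = ∂F/∂x + (∂F/∂y)·y' = 0. Rearranging,
  dy/dx = -(∂F/∂x)/(∂F/∂y) = -(3x^2)/(2y) = -3x^2/(2y)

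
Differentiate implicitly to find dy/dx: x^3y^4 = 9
Differentiate the relation implicitly: treat y = y(x) and apply the chain rule, so every y-derivative picks up a y' = dy/dx factor.

With everything moved to the left-hand side, differentiate term by term:
  d/dx[x^3y^4] = 4x^3y^3·y' + 3x^2y^4
  d/dx[-9] = 0

Separating the contributions that come from x directly and those that come through y:
  without y':      3x^2y^4
  multiplying y':  4x^3y^3

so (3x^2y^4) + (4x^3y^3)·y' = 0, and therefore
  dy/dx = -(3x^2y^4)/(4x^3y^3) = -3y/(4x)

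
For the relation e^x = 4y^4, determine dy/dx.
Differentiate the relation implicitly: treat y = y(x) and apply the chain rule, so every y-derivative picks up a y' = dy/dx factor.

With everything moved to the left-hand side, differentiate term by term:
  d/dx[-4y^4] = -16y^3·y'
  d/dx[e^(x)] = e^(x)

Separating the contributions that come from x directly and those that come through y:
  without y':      e^(x)
  multiplying y':  -16y^3

so (e^(x)) + (-16y^3)·y' = 0, and therefore
  dy/dx = -(e^(x))/(-16y^3) = e^(x)/(16y^3)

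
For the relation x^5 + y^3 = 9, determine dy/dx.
Differentiate the relation implicitly: treat y = y(x) and apply the chain rule, so every y-derivative picks up a y' = dy/dx factor.

With everything moved to the left-hand side, differentiate term by term:
  d/dx[x^5] = 5x^4
  d/dx[y^3] = 3y^2·y'
  d/dx[-9] = 0

Separating the contributions that come from x directly and those that come through y:
  without y':      5x^4
  multiplying y':  3y^2

so (5x^4) + (3y^2)·y' = 0, and therefore
  dy/dx = -(5x^4)/(3y^2) = -5x^4/(3y^2)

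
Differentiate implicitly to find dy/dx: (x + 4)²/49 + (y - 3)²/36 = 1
Take d/dx of both sides. Since y is implicitly a function of x, the chain rule attaches a y' = dy/dx factor whenever we differentiate through y.

Set F(x, y) = (left side) − (right side), so the curve is F = 0. Differentiating each term of F:
  d/dx[(x + 4)^2/49] = 2x/49 + 8/49
  d/dx[(y - 3)^2/36] = y'(y - 3)/18
  d/dx[-1] = 0

Collecting, the y'-free part is the partial derivative in x and the y' coefficient is the partial derivative in y:
  ∂F/∂x = 2x/49 + 8/49
  ∂F/∂y = y/18 - 1/6

so d/dx[F(x, y(x))] = ∂F/∂x + (∂F/∂y)·y' = 0. Rearranging,
  dy/dx = -(∂F/∂x)/(∂F/∂y) = -(2x/49 + 8/49)/(y/18 - 1/6)
        = -(2(x + 4)/49)/((y - 3)/18) = 36(-x - 4)/(49(y - 3))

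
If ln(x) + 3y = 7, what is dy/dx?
Differentiate both sides with respect to x, treating y as y(x). By the chain rule, any term containing y contributes a factor of y' = dy/dx when we differentiate it.

Move every term to one side and write the relation as F(x, y) = 0. Term by term,
  d/dx[3y] = 3·y'
  d/dx[ln(x)] = 1/x
  d/dx[-7] = 0

The pieces without y' make up ∂F/∂x and the coefficient of y' is ∂F/∂y:
  ∂F/∂x = 1/x,
  ∂F/∂y = 3.

Since d/dx[F] = ∂F/∂x + (∂F/∂y)·y' = 0, solve for y':
  (∂F/∂y)·y' = -∂F/∂x
  dy/dx = -(∂F/∂x)/(∂F/∂y) = -(1/x)/(3) = -1/(3x)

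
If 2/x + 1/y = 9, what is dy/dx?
Take d/dx of both sides. Since y is implicitly a function of x, the chain rule attaches a y' = dy/dx factor whenever we differentiate through y.

Set F(x, y) = (left side) − (right side), so the curve is F = 0. Differentiating each term of F:
  d/dx[1/y] = -y'/y^2
  d/dx[2/x] = -2/x^2
  d/dx[-9] = 0

Collecting, the y'-free part is the partial derivative in x and the y' coefficient is the partial derivative in y:
  ∂F/∂x = -2/x^2
  ∂F/∂y = -1/y^2

so d/dx[F(x, y(x))] = ∂F/∂x + (∂F/∂y)·y' = 0. Rearranging,
  dy/dx = -(∂F/∂x)/(∂F/∂y) = -(-2/x^2)/(-1/y^2) = -2y^2/x^2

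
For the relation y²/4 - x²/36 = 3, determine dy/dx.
Apply d/dx to both sides, remembering that y depends on x. Each occurrence of y therefore brings in a y' = dy/dx via the chain rule.

With F(x, y) equal to the left-hand side minus the right, differentiate F term by term:
  d/dx[-x^2/36] = -x/18
  d/dx[y^2/4] = y·y'/2
  d/dx[-3] = 0
Adding these up, d/dx[F] = 0 becomes
  (-x/18) + (y/2)·y' = 0,
so isolating y',
  dy/dx = -(-x/18)/(y/2) = x/(9y)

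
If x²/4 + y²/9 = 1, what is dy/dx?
Differentiate both sides with respect to x, treating y as y(x). By the chain rule, any term containing y contributes a factor of y' = dy/dx when we differentiate it.

Move every term to one side and write the relation as F(x, y) = 0. Term by term,
  d/dx[x^2/4] = x/2
  d/dx[y^2/9] = 2y·y'/9
  d/dx[-1] = 0

The pieces without y' make up ∂F/∂x and the coefficient of y' is ∂F/∂y:
  ∂F/∂x = x/2,
  ∂F/∂y = 2y/9.

Since d/dx[F] = ∂F/∂x + (∂F/∂y)·y' = 0, solve for y':
  (∂F/∂y)·y' = -∂F/∂x
  dy/dx = -(∂F/∂x)/(∂F/∂y) = -(x/2)/(2y/9) = -9x/(4y)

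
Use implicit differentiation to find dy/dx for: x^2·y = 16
Apply d/dx to both sides, remembering that y depends on x. Each occurrence of y therefore brings in a y' = dy/dx via the chain rule.

With F(x, y) equal to the left-hand side minus the right, differentiate F term by term:
  d/dx[x^2y] = x^2·y' + 2xy
  d/dx[-16] = 0
Adding these up, d/dx[F] = 0 becomes
  (2xy) + (x^2)·y' = 0,
so isolating y',
  dy/dx = -(2xy)/(x^2) = -2y/x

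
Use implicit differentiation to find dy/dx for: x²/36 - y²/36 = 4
Differentiate the relation implicitly: treat y = y(x) and apply the chain rule, so every y-derivative picks up a y' = dy/dx factor.

With everything moved to the left-hand side, differentiate term by term:
  d/dx[x^2/36] = x/18
  d/dx[-y^2/36] = -y·y'/18
  d/dx[-4] = 0

Separating the contributions that come from x directly and those that come through y:
  without y':      x/18
  multiplying y':  -y/18

so (x/18) + (-y/18)·y' = 0, and therefore
  dy/dx = -(x/18)/(-y/18) = x/y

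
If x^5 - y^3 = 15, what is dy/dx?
Differentiate both sides with respect to x, treating y as y(x). By the chain rule, any term containing y contributes a factor of y' = dy/dx when we differentiate it.

Move every term to one side and write the relation as F(x, y) = 0. Term by term,
  d/dx[x^5] = 5x^4
  d/dx[-y^3] = -3y^2·y'
  d/dx[-15] = 0

The pieces without y' make up ∂F/∂x and the coefficient of y' is ∂F/∂y:
  ∂F/∂x = 5x^4,
  ∂F/∂y = -3y^2.

Since d/dx[F] = ∂F/∂x + (∂F/∂y)·y' = 0, solve for y':
  (∂F/∂y)·y' = -∂F/∂x
  dy/dx = -(∂F/∂x)/(∂F/∂y) = -(5x^4)/(-3y^2) = 5x^4/(3y^2)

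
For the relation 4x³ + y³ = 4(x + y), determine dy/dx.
Take d/dx of both sides. Since y is implicitly a function of x, the chain rule attaches a y' = dy/dx factor whenever we differentiate through y.

Set F(x, y) = (left side) − (right side), so the curve is F = 0. Differentiating each term of F:
  d/dx[4x^3] = 12x^2
  d/dx[-4x] = -4
  d/dx[y^3] = 3y^2·y'
  d/dx[-4y] = -4·y'

Collecting, the y'-free part is the partial derivative in x and the y' coefficient is the partial derivative in y:
  ∂F/∂x = 12x^2 - 4
  ∂F/∂y = 3y^2 - 4

so d/dx[F(x, y(x))] = ∂F/∂x + (∂F/∂y)·y' = 0. Rearranging,
  dy/dx = -(∂F/∂x)/(∂F/∂y) = -(12x^2 - 4)/(3y^2 - 4) = 4(1 - 3x^2)/(3y^2 - 4)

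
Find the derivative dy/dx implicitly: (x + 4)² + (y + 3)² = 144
Apply d/dx to both sides, remembering that y depends on x. Each occurrence of y therefore brings in a y' = dy/dx via the chain rule.

With F(x, y) equal to the left-hand side minus the right, differentiate F term by term:
  d/dx[(x + 4)^2] = 2x + 8
  d/dx[(y + 3)^2] = 2·y'(y + 3)
  d/dx[-144] = 0
Adding these up, d/dx[F] = 0 becomes
  (2x + 8) + (2y + 6)·y' = 0,
so isolating y',
  dy/dx = -(2x + 8)/(2y + 6) = (-x - 4)/(y + 3)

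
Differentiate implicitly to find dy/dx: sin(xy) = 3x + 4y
Take d/dx of both sides. Since y is implicitly a function of x, the chain rule attaches a y' = dy/dx factor whenever we differentiate through y.

Set F(x, y) = (left side) − (right side), so the curve is F = 0. Differentiating each term of F:
  d/dx[-3x] = -3
  d/dx[-4y] = -4·y'
  d/dx[sin(xy)] = (x·y' + y)·cos(xy)

Collecting, the y'-free part is the partial derivative in x and the y' coefficient is the partial derivative in y:
  ∂F/∂x = y·cos(xy) - 3
  ∂F/∂y = x·cos(xy) - 4

so d/dx[F(x, y(x))] = ∂F/∂x + (∂F/∂y)·y' = 0. Rearranging,
  dy/dx = -(∂F/∂x)/(∂F/∂y) = -(y·cos(xy) - 3)/(x·cos(xy) - 4) = (-y·cos(xy) + 3)/(x·cos(xy) - 4)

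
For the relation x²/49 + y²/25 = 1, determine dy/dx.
Take d/dx of both sides. Since y is implicitly a function of x, the chain rule attaches a y' = dy/dx factor whenever we differentiate through y.

Set F(x, y) = (left side) − (right side), so the curve is F = 0. Differentiating each term of F:
  d/dx[x^2/49] = 2x/49
  d/dx[y^2/25] = 2y·y'/25
  d/dx[-1] = 0

Collecting, the y'-free part is the partial derivative in x and the y' coefficient is the partial derivative in y:
  ∂F/∂x = 2x/49
  ∂F/∂y = 2y/25

so d/dx[F(x, y(x))] = ∂F/∂x + (∂F/∂y)·y' = 0. Rearranging,
  dy/dx = -(∂F/∂x)/(∂F/∂y) = -(2x/49)/(2y/25) = -25x/(49y)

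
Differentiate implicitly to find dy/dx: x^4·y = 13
Take d/dx of both sides. Since y is implicitly a function of x, the chain rule attaches a y' = dy/dx factor whenever we differentiate through y.

Set F(x, y) = (left side) − (right side), so the curve is F = 0. Differentiating each term of F:
  d/dx[x^4y] = x^4·y' + 4x^3y
  d/dx[-13] = 0

Collecting, the y'-free part is the partial derivative in x and the y' coefficient is the partial derivative in y:
  ∂F/∂x = 4x^3y
  ∂F/∂y = x^4

so d/dx[F(x, y(x))] = ∂F/∂x + (∂F/∂y)·y' = 0. Rearranging,
  dy/dx = -(∂F/∂x)/(∂F/∂y) = -(4x^3y)/(x^4) = -4y/x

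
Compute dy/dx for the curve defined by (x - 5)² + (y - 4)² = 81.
Differentiate the relation implicitly: treat y = y(x) and apply the chain rule, so every y-derivative picks up a y' = dy/dx factor.

With everything moved to the left-hand side, differentiate term by term:
  d/dx[(x - 5)^2] = 2x - 10
  d/dx[(y - 4)^2] = 2·y'(y - 4)
  d/dx[-81] = 0

Separating the contributions that come from x directly and those that come through y:
  without y':      2x - 10
  multiplying y':  2y - 8

so (2x - 10) + (2y - 8)·y' = 0, and therefore
  dy/dx = -(2x - 10)/(2y - 8) = (5 - x)/(y - 4)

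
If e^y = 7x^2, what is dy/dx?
Differentiate the relation implicitly: treat y = y(x) and apply the chain rule, so every y-derivative picks up a y' = dy/dx factor.

With everything moved to the left-hand side, differentiate term by term:
  d/dx[-7x^2] = -14x
  d/dx[e^(y)] = y'·e^(y)

Separating the contributions that come from x directly and those that come through y:
  without y':      -14x
  multiplying y':  e^(y)

so (-14x) + (e^(y))·y' = 0, and therefore
  dy/dx = -(-14x)/(e^(y)) = 14x·e^(-y)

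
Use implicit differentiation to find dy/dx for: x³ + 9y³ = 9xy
Differentiate both sides with respect to x, treating y as y(x). By the chain rule, any term containing y contributes a factor of y' = dy/dx when we differentiate it.

Move every term to one side and write the relation as F(x, y) = 0. Term by term,
  d/dx[x^3] = 3x^2
  d/dx[-9xy] = -9x·y' - 9y
  d/dx[9y^3] = 27y^2·y'

The pieces without y' make up ∂F/∂x and the coefficient of y' is ∂F/∂y:
  ∂F/∂x = 3x^2 - 9y,
  ∂F/∂y = -9x + 27y^2.

Since d/dx[F] = ∂F/∂x + (∂F/∂y)·y' = 0, solve for y':
  (∂F/∂y)·y' = -∂F/∂x
  dy/dx = -(∂F/∂x)/(∂F/∂y) = -(3x^2 - 9y)/(-9x + 27y^2) = (x^2/3 - y)/(x - 3y^2)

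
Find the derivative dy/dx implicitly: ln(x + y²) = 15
Differentiate both sides with respect to x, treating y as y(x). By the chain rule, any term containing y contributes a factor of y' = dy/dx when we differentiate it.

Move every term to one side and write the relation as F(x, y) = 0. Term by term,
  d/dx[ln(x + y^2)] = (2y·y' + 1)/(x + y^2)
  d/dx[-15] = 0

The pieces without y' make up ∂F/∂x and the coefficient of y' is ∂F/∂y:
  ∂F/∂x = 1/(x + y^2),
  ∂F/∂y = 2y/(x + y^2).

Since d/dx[F] = ∂F/∂x + (∂F/∂y)·y' = 0, solve for y':
  (∂F/∂y)·y' = -∂F/∂x
  dy/dx = -(∂F/∂x)/(∂F/∂y) = -(1/(x + y^2))/(2y/(x + y^2)) = -1/(2y)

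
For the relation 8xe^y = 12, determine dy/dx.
Apply d/dx to both sides, remembering that y depends on x. Each occurrence of y therefore brings in a y' = dy/dx via the chain rule.

With F(x, y) equal to the left-hand side minus the right, differentiate F term by term:
  d/dx[8x·e^(y)] = 8x·y'·e^(y) + 8e^(y)
  d/dx[-12] = 0
Adding these up, d/dx[F] = 0 becomes
  (8e^(y)) + (8x·e^(y))·y' = 0,
so isolating y',
  dy/dx = -(8e^(y))/(8x·e^(y)) = -1/x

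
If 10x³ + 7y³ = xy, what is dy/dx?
Differentiate both sides with respect to x, treating y as y(x). By the chain rule, any term containing y contributes a factor of y' = dy/dx when we differentiate it.

Move every term to one side and write the relation as F(x, y) = 0. Term by term,
  d/dx[10x^3] = 30x^2
  d/dx[-xy] = -x·y' - y
  d/dx[7y^3] = 21y^2·y'

The pieces without y' make up ∂F/∂x and the coefficient of y' is ∂F/∂y:
  ∂F/∂x = 30x^2 - y,
  ∂F/∂y = -x + 21y^2.

Since d/dx[F] = ∂F/∂x + (∂F/∂y)·y' = 0, solve for y':
  (∂F/∂y)·y' = -∂F/∂x
  dy/dx = -(∂F/∂x)/(∂F/∂y) = -(30x^2 - y)/(-x + 21y^2) = (30x^2 - y)/(x - 21y^2)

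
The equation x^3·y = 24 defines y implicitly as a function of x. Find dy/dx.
Apply d/dx to both sides, remembering that y depends on x. Each occurrence of y therefore brings in a y' = dy/dx via the chain rule.

With F(x, y) equal to the left-hand side minus the right, differentiate F term by term:
  d/dx[x^3y] = x^3·y' + 3x^2y
  d/dx[-24] = 0
Adding these up, d/dx[F] = 0 becomes
  (3x^2y) + (x^3)·y' = 0,
so isolating y',
  dy/dx = -(3x^2y)/(x^3) = -3y/x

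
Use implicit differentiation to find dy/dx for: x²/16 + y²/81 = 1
Differentiate both sides with respect to x, treating y as y(x). By the chain rule, any term containing y contributes a factor of y' = dy/dx when we differentiate it.

Move every term to one side and write the relation as F(x, y) = 0. Term by term,
  d/dx[x^2/16] = x/8
  d/dx[y^2/81] = 2y·y'/81
  d/dx[-1] = 0

The pieces without y' make up ∂F/∂x and the coefficient of y' is ∂F/∂y:
  ∂F/∂x = x/8,
  ∂F/∂y = 2y/81.

Since d/dx[F] = ∂F/∂x + (∂F/∂y)·y' = 0, solve for y':
  (∂F/∂y)·y' = -∂F/∂x
  dy/dx = -(∂F/∂x)/(∂F/∂y) = -(x/8)/(2y/81) = -81x/(16y)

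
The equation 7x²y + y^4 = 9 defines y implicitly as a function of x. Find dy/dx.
Differentiate both sides with respect to x, treating y as y(x). By the chain rule, any term containing y contributes a factor of y' = dy/dx when we differentiate it.

Move every term to one side and write the relation as F(x, y) = 0. Term by term,
  d/dx[7x^2y] = 7x^2·y' + 14xy
  d/dx[y^4] = 4y^3·y'
  d/dx[-9] = 0

The pieces without y' make up ∂F/∂x and the coefficient of y' is ∂F/∂y:
  ∂F/∂x = 14xy,
  ∂F/∂y = 7x^2 + 4y^3.

Since d/dx[F] = ∂F/∂x + (∂F/∂y)·y' = 0, solve for y':
  (∂F/∂y)·y' = -∂F/∂x
  dy/dx = -(∂F/∂x)/(∂F/∂y) = -(14xy)/(7x^2 + 4y^3) = -14xy/(7x^2 + 4y^3)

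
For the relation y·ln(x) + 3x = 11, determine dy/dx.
Differentiate both sides with respect to x, treating y as y(x). By the chain rule, any term containing y contributes a factor of y' = dy/dx when we differentiate it.

Move every term to one side and write the relation as F(x, y) = 0. Term by term,
  d/dx[3x] = 3
  d/dx[y·ln(x)] = y'·ln(x) + y/x
  d/dx[-11] = 0

The pieces without y' make up ∂F/∂x and the coefficient of y' is ∂F/∂y:
  ∂F/∂x = 3 + y/x,
  ∂F/∂y = ln(x).

Since d/dx[F] = ∂F/∂x + (∂F/∂y)·y' = 0, solve for y':
  (∂F/∂y)·y' = -∂F/∂x
  dy/dx = -(∂F/∂x)/(∂F/∂y) = -(3 + y/x)/(ln(x))
        = -((3x + y)/x)/(ln(x)) = (-3x - y)/(x·ln(x))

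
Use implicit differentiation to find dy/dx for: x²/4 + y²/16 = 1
Differentiate the relation implicitly: treat y = y(x) and apply the chain rule, so every y-derivative picks up a y' = dy/dx factor.

With everything moved to the left-hand side, differentiate term by term:
  d/dx[x^2/4] = x/2
  d/dx[y^2/16] = y·y'/8
  d/dx[-1] = 0

Separating the contributions that come from x directly and those that come through y:
  without y':      x/2
  multiplying y':  y/8

so (x/2) + (y/8)·y' = 0, and therefore
  dy/dx = -(x/2)/(y/8) = -4x/y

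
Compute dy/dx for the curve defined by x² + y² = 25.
Take d/dx of both sides. Since y is implicitly a function of x, the chain rule attaches a y' = dy/dx factor whenever we differentiate through y.

Set F(x, y) = (left side) − (right side), so the curve is F = 0. Differentiating each term of F:
  d/dx[x^2] = 2x
  d/dx[y^2] = 2y·y'
  d/dx[-25] = 0

Collecting, the y'-free part is the partial derivative in x and the y' coefficient is the partial derivative in y:
  ∂F/∂x = 2x
  ∂F/∂y = 2y

so d/dx[F(x, y(x))] = ∂F/∂x + (∂F/∂y)·y' = 0. Rearranging,
  dy/dx = -(∂F/∂x)/(∂F/∂y) = -(2x)/(2y) = -x/y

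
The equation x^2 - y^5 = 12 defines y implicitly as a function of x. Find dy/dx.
Differentiate the relation implicitly: treat y = y(x) and apply the chain rule, so every y-derivative picks up a y' = dy/dx factor.

With everything moved to the left-hand side, differentiate term by term:
  d/dx[x^2] = 2x
  d/dx[-y^5] = -5y^4·y'
  d/dx[-12] = 0

Separating the contributions that come from x directly and those that come through y:
  without y':      2x
  multiplying y':  -5y^4

so (2x) + (-5y^4)·y' = 0, and therefore
  dy/dx = -(2x)/(-5y^4) = 2x/(5y^4)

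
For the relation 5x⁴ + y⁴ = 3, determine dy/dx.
Differentiate both sides with respect to x, treating y as y(x). By the chain rule, any term containing y contributes a factor of y' = dy/dx when we differentiate it.

Move every term to one side and write the relation as F(x, y) = 0. Term by term,
  d/dx[5x^4] = 20x^3
  d/dx[y^4] = 4y^3·y'
  d/dx[-3] = 0

The pieces without y' make up ∂F/∂x and the coefficient of y' is ∂F/∂y:
  ∂F/∂x = 20x^3,
  ∂F/∂y = 4y^3.

Since d/dx[F] = ∂F/∂x + (∂F/∂y)·y' = 0, solve for y':
  (∂F/∂y)·y' = -∂F/∂x
  dy/dx = -(∂F/∂x)/(∂F/∂y) = -(20x^3)/(4y^3) = -5x^3/y^3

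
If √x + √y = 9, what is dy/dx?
Differentiate both sides with respect to x, treating y as y(x). By the chain rule, any term containing y contributes a factor of y' = dy/dx when we differentiate it.

Move every term to one side and write the relation as F(x, y) = 0. Term by term,
  d/dx[√(x)] = 1/(2√(x))
  d/dx[√(y)] = y'/(2√(y))
  d/dx[-9] = 0

The pieces without y' make up ∂F/∂x and the coefficient of y' is ∂F/∂y:
  ∂F/∂x = 1/(2√(x)),
  ∂F/∂y = 1/(2√(y)).

Since d/dx[F] = ∂F/∂x + (∂F/∂y)·y' = 0, solve for y':
  (∂F/∂y)·y' = -∂F/∂x
  dy/dx = -(∂F/∂x)/(∂F/∂y) = -(1/(2√(x)))/(1/(2√(y))) = -√(y)/√(x)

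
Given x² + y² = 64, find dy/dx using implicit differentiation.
Apply d/dx to both sides, remembering that y depends on x. Each occurrence of y therefore brings in a y' = dy/dx via the chain rule.

With F(x, y) equal to the left-hand side minus the right, differentiate F term by term:
  d/dx[x^2] = 2x
  d/dx[y^2] = 2y·y'
  d/dx[-64] = 0
Adding these up, d/dx[F] = 0 becomes
  (2x) + (2y)·y' = 0,
so isolating y',
  dy/dx = -(2x)/(2y) = -x/y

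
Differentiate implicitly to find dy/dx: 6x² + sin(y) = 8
Differentiate both sides with respect to x, treating y as y(x). By the chain rule, any term containing y contributes a factor of y' = dy/dx when we differentiate it.

Move every term to one side and write the relation as F(x, y) = 0. Term by term,
  d/dx[6x^2] = 12x
  d/dx[sin(y)] = y'·cos(y)
  d/dx[-8] = 0

The pieces without y' make up ∂F/∂x and the coefficient of y' is ∂F/∂y:
  ∂F/∂x = 12x,
  ∂F/∂y = cos(y).

Since d/dx[F] = ∂F/∂x + (∂F/∂y)·y' = 0, solve for y':
  (∂F/∂y)·y' = -∂F/∂x
  dy/dx = -(∂F/∂x)/(∂F/∂y) = -(12x)/(cos(y)) = -12x/cos(y)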